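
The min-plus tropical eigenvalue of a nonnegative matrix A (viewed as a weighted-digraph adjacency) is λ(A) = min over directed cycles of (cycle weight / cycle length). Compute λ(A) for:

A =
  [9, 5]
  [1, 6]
λ(A) = 3

Enumerate directed cycles and compute their means (weight / length). Sample:
  cycle 0 → 0: weight = 9, length = 1, mean = 9/1 ≈ 9.000
  cycle 1 → 1: weight = 6, length = 1, mean = 6/1 ≈ 6.000
  cycle 0 → 1 → 0: weight = 6, length = 2, mean = 6/2 ≈ 3.000
  cycle 1 → 0 → 1: weight = 6, length = 2, mean = 6/2 ≈ 3.000
Minimum mean = 3.000, attained e.g. along the cycle 0 → 1 → 0 with weight 6 and length 2. So λ(A) = 6/2 = 3.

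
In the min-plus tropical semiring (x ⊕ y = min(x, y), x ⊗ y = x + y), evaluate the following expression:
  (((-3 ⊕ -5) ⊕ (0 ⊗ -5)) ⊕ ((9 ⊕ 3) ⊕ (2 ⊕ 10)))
(((-3 ⊕ -5) ⊕ (0 ⊗ -5)) ⊕ ((9 ⊕ 3) ⊕ (2 ⊕ 10))) = -5

Expand innermost to outermost. Recall ⊕ takes the minimum of its arguments and ⊗ takes their sum. Working out the expression (((-3 ⊕ -5) ⊕ (0 ⊗ -5)) ⊕ ((9 ⊕ 3) ⊕ (2 ⊕ 10))) gives -5.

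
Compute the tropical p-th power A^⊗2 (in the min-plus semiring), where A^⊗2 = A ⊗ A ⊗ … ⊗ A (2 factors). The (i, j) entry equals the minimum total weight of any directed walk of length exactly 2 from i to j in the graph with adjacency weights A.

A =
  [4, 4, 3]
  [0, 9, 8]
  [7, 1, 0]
A^⊗2 =
  [4, 4, 3]
  [4, 4, 3]
  [1, 1, 0]

Each entry (A^⊗2)_ij equals the minimum over all length-2 walks i = v_0 → v_1 → … → v_2 = j of Σ_t A[v_t][v_{t+1}]. For example, for (i, j) = (0, 2) we minimise over 3 possible intermediate vertex sequences; the minimum is 3, attained along the walk 0 → 2 → 2.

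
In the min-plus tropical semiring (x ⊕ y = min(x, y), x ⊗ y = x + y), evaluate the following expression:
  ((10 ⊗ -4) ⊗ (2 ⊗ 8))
((10 ⊗ -4) ⊗ (2 ⊗ 8)) = 16

Expand innermost to outermost. Recall ⊕ takes the minimum of its arguments and ⊗ takes their sum. Working out the expression ((10 ⊗ -4) ⊗ (2 ⊗ 8)) gives 16.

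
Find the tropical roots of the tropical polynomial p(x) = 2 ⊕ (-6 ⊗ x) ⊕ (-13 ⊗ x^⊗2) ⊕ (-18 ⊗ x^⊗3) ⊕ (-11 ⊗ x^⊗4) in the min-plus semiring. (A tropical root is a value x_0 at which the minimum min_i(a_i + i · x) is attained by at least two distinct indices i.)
Roots: {-7, 5, 7, 8}

Each tropical root is a break point of the lower envelope of the lines y = a_i + i · x (there are 5 lines, with slopes 0, 1, ..., 4). Only the lines that attain the minimum somewhere contribute to roots; other lines are dominated. Here the surviving (envelope) indices are i = 4, i = 3, i = 2, i = 1, i = 0.
Intersections between consecutive envelope lines give the roots: for adjacent envelope indices i < j the intersection is x = (a_i − a_j) / (j − i). Reading off the sorted break points: {-7, 5, 7, 8}.
Verification: at each break x_0, at least two indices attain the minimum of min_i(a_i + i · x_0).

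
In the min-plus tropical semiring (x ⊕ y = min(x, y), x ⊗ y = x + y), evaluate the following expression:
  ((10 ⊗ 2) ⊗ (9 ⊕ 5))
((10 ⊗ 2) ⊗ (9 ⊕ 5)) = 17

Expand innermost to outermost. Recall ⊕ takes the minimum of its arguments and ⊗ takes their sum. Working out the expression ((10 ⊗ 2) ⊗ (9 ⊕ 5)) gives 17.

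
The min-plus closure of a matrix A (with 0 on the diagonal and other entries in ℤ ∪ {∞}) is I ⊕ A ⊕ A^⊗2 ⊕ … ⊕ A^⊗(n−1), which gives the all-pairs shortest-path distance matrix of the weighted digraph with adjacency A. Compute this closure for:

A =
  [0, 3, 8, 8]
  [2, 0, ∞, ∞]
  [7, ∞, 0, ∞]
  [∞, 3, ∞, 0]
Closure =
  [0, 3, 8, 8]
  [2, 0, 10, 10]
  [7, 10, 0, 15]
  [5, 3, 13, 0]

This is the Floyd-Warshall all-pairs shortest-path computation. For each intermediate vertex k = 0, 1, …, 3, update dist[i][j] ← min(dist[i][j], dist[i][k] + dist[k][j]). The final matrix gives, for each (i, j), the minimum total weight of any directed path from i to j (possibly empty when i = j).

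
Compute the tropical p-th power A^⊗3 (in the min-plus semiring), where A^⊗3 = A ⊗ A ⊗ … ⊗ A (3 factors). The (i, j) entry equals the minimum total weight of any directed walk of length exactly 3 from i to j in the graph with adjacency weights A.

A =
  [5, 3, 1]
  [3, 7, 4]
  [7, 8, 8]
A^⊗3 =
  [11, 9, 7]
  [9, 11, 9]
  [13, 14, 12]

Each entry (A^⊗3)_ij equals the minimum over all length-3 walks i = v_0 → v_1 → … → v_3 = j of Σ_t A[v_t][v_{t+1}]. For example, for (i, j) = (0, 2) we minimise over 9 possible intermediate vertex sequences; the minimum is 7, attained along the walk 0 → 1 → 0 → 2.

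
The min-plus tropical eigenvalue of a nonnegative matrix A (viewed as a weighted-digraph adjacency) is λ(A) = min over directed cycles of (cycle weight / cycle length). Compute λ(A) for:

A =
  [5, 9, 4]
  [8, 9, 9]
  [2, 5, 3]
λ(A) = 3

Enumerate directed cycles and compute their means (weight / length). Sample:
  cycle 0 → 0: weight = 5, length = 1, mean = 5/1 ≈ 5.000
  cycle 1 → 1: weight = 9, length = 1, mean = 9/1 ≈ 9.000
  cycle 2 → 2: weight = 3, length = 1, mean = 3/1 ≈ 3.000
  cycle 0 → 1 → 0: weight = 17, length = 2, mean = 17/2 ≈ 8.500
  cycle 0 → 2 → 0: weight = 6, length = 2, mean = 6/2 ≈ 3.000
  cycle 1 → 0 → 1: weight = 17, length = 2, mean = 17/2 ≈ 8.500
Minimum mean = 3.000, attained e.g. along the cycle 2 → 2 with weight 3 and length 1. So λ(A) = 3/1 = 3.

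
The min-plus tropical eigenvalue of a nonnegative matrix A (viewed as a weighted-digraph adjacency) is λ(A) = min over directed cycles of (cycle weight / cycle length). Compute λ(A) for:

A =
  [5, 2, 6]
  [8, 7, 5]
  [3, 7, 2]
λ(A) = 2

Enumerate directed cycles and compute their means (weight / length). Sample:
  cycle 0 → 0: weight = 5, length = 1, mean = 5/1 ≈ 5.000
  cycle 1 → 1: weight = 7, length = 1, mean = 7/1 ≈ 7.000
  cycle 2 → 2: weight = 2, length = 1, mean = 2/1 ≈ 2.000
  cycle 0 → 1 → 0: weight = 10, length = 2, mean = 10/2 ≈ 5.000
  cycle 0 → 2 → 0: weight = 9, length = 2, mean = 9/2 ≈ 4.500
  cycle 1 → 0 → 1: weight = 10, length = 2, mean = 10/2 ≈ 5.000
Minimum mean = 2.000, attained e.g. along the cycle 2 → 2 with weight 2 and length 1. So λ(A) = 2/1 = 2.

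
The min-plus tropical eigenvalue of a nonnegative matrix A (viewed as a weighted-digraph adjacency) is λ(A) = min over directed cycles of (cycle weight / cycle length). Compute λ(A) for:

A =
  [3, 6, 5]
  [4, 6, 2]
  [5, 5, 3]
λ(A) = 3

Enumerate directed cycles and compute their means (weight / length). Sample:
  cycle 0 → 0: weight = 3, length = 1, mean = 3/1 ≈ 3.000
  cycle 1 → 1: weight = 6, length = 1, mean = 6/1 ≈ 6.000
  cycle 2 → 2: weight = 3, length = 1, mean = 3/1 ≈ 3.000
  cycle 0 → 1 → 0: weight = 10, length = 2, mean = 10/2 ≈ 5.000
  cycle 0 → 2 → 0: weight = 10, length = 2, mean = 10/2 ≈ 5.000
  cycle 1 → 0 → 1: weight = 10, length = 2, mean = 10/2 ≈ 5.000
Minimum mean = 3.000, attained e.g. along the cycle 0 → 0 with weight 3 and length 1. So λ(A) = 3/1 = 3.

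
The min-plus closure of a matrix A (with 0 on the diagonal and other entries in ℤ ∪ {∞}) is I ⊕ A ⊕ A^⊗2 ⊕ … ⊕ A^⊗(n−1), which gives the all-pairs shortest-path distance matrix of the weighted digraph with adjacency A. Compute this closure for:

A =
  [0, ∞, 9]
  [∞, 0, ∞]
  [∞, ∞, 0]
Closure =
  [0, ∞, 9]
  [∞, 0, ∞]
  [∞, ∞, 0]

This is the Floyd-Warshall all-pairs shortest-path computation. For each intermediate vertex k = 0, 1, …, 2, update dist[i][j] ← min(dist[i][j], dist[i][k] + dist[k][j]). The final matrix gives, for each (i, j), the minimum total weight of any directed path from i to j (possibly empty when i = j).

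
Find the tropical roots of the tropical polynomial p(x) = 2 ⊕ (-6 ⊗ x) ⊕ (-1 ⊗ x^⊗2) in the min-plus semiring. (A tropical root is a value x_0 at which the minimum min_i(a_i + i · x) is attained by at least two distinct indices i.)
Roots: {-5, 8}

Each tropical root is a break point of the lower envelope of the lines y = a_i + i · x (there are 3 lines, with slopes 0, 1, ..., 2). Only the lines that attain the minimum somewhere contribute to roots; other lines are dominated. Here the surviving (envelope) indices are i = 2, i = 1, i = 0.
Intersections between consecutive envelope lines give the roots: for adjacent envelope indices i < j the intersection is x = (a_i − a_j) / (j − i). Reading off the sorted break points: {-5, 8}.
Verification: at each break x_0, at least two indices attain the minimum of min_i(a_i + i · x_0).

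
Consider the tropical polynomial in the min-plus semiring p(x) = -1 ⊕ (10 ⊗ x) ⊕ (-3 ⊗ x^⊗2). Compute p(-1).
p(-1) = -5

A tropical monomial a ⊗ x^⊗i evaluates to a + i · x. Evaluating each term at x = -1:
  Term 0 contributes -1 + 0 · -1 = -1
  Term 1 contributes 10 + 1 · -1 = 9
  Term 2 contributes -3 + 2 · -1 = -5
p(-1) = ⊕ of these = min[-1, 9, -5] = -5.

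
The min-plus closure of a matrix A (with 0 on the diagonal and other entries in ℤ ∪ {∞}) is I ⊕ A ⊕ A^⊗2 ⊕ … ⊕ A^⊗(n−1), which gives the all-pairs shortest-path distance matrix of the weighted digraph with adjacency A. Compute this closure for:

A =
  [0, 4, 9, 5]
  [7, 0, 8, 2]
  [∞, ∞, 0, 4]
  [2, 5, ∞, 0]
Closure =
  [0, 4, 9, 5]
  [4, 0, 8, 2]
  [6, 9, 0, 4]
  [2, 5, 11, 0]

This is the Floyd-Warshall all-pairs shortest-path computation. For each intermediate vertex k = 0, 1, …, 3, update dist[i][j] ← min(dist[i][j], dist[i][k] + dist[k][j]). The final matrix gives, for each (i, j), the minimum total weight of any directed path from i to j (possibly empty when i = j).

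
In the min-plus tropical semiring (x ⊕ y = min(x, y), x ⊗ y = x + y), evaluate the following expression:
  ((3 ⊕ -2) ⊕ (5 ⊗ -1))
((3 ⊕ -2) ⊕ (5 ⊗ -1)) = -2

Expand innermost to outermost. Recall ⊕ takes the minimum of its arguments and ⊗ takes their sum. Working out the expression ((3 ⊕ -2) ⊕ (5 ⊗ -1)) gives -2.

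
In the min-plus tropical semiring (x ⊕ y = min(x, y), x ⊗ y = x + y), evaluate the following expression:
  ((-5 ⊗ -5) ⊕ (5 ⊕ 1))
((-5 ⊗ -5) ⊕ (5 ⊕ 1)) = -10

Expand innermost to outermost. Recall ⊕ takes the minimum of its arguments and ⊗ takes their sum. Working out the expression ((-5 ⊗ -5) ⊕ (5 ⊕ 1)) gives -10.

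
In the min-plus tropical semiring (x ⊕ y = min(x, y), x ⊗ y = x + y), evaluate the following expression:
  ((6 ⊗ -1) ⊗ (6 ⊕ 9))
((6 ⊗ -1) ⊗ (6 ⊕ 9)) = 11

Expand innermost to outermost. Recall ⊕ takes the minimum of its arguments and ⊗ takes their sum. Working out the expression ((6 ⊗ -1) ⊗ (6 ⊕ 9)) gives 11.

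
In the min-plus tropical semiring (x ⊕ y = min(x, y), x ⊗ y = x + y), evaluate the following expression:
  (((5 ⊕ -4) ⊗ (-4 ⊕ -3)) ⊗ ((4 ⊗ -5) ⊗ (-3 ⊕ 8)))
(((5 ⊕ -4) ⊗ (-4 ⊕ -3)) ⊗ ((4 ⊗ -5) ⊗ (-3 ⊕ 8))) = -12

Expand innermost to outermost. Recall ⊕ takes the minimum of its arguments and ⊗ takes their sum. Working out the expression (((5 ⊕ -4) ⊗ (-4 ⊕ -3)) ⊗ ((4 ⊗ -5) ⊗ (-3 ⊕ 8))) gives -12.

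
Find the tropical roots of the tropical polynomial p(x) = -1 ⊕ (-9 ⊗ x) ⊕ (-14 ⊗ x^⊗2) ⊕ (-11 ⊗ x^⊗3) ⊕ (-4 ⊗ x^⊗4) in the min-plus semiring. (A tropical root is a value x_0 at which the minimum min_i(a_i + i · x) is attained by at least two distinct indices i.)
Roots: {-7, -3, 5, 8}

Each tropical root is a break point of the lower envelope of the lines y = a_i + i · x (there are 5 lines, with slopes 0, 1, ..., 4). Only the lines that attain the minimum somewhere contribute to roots; other lines are dominated. Here the surviving (envelope) indices are i = 4, i = 3, i = 2, i = 1, i = 0.
Intersections between consecutive envelope lines give the roots: for adjacent envelope indices i < j the intersection is x = (a_i − a_j) / (j − i). Reading off the sorted break points: {-7, -3, 5, 8}.
Verification: at each break x_0, at least two indices attain the minimum of min_i(a_i + i · x_0).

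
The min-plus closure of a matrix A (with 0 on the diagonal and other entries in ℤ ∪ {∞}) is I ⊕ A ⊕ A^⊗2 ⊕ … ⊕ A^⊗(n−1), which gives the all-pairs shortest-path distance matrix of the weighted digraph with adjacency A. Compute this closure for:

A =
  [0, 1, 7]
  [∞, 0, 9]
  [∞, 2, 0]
Closure =
  [0, 1, 7]
  [∞, 0, 9]
  [∞, 2, 0]

This is the Floyd-Warshall all-pairs shortest-path computation. For each intermediate vertex k = 0, 1, …, 2, update dist[i][j] ← min(dist[i][j], dist[i][k] + dist[k][j]). The final matrix gives, for each (i, j), the minimum total weight of any directed path from i to j (possibly empty when i = j).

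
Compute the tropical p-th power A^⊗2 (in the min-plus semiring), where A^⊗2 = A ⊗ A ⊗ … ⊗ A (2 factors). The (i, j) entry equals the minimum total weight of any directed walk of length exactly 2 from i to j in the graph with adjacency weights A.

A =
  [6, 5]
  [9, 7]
A^⊗2 =
  [12, 11]
  [15, 14]

Each entry (A^⊗2)_ij equals the minimum over all length-2 walks i = v_0 → v_1 → … → v_2 = j of Σ_t A[v_t][v_{t+1}]. For example, for (i, j) = (0, 1) we minimise over 2 possible intermediate vertex sequences; the minimum is 11, attained along the walk 0 → 0 → 1.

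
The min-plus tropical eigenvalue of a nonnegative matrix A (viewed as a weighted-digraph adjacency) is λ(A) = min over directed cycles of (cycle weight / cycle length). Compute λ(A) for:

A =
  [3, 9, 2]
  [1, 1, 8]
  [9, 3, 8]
λ(A) = 1

Enumerate directed cycles and compute their means (weight / length). Sample:
  cycle 0 → 0: weight = 3, length = 1, mean = 3/1 ≈ 3.000
  cycle 1 → 1: weight = 1, length = 1, mean = 1/1 ≈ 1.000
  cycle 2 → 2: weight = 8, length = 1, mean = 8/1 ≈ 8.000
  cycle 0 → 1 → 0: weight = 10, length = 2, mean = 10/2 ≈ 5.000
  cycle 0 → 2 → 0: weight = 11, length = 2, mean = 11/2 ≈ 5.500
  cycle 1 → 0 → 1: weight = 10, length = 2, mean = 10/2 ≈ 5.000
Minimum mean = 1.000, attained e.g. along the cycle 1 → 1 with weight 1 and length 1. So λ(A) = 1/1 = 1.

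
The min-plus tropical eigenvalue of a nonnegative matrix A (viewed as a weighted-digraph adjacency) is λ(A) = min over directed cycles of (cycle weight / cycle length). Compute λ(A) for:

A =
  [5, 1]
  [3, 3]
λ(A) = 2

Enumerate directed cycles and compute their means (weight / length). Sample:
  cycle 0 → 0: weight = 5, length = 1, mean = 5/1 ≈ 5.000
  cycle 1 → 1: weight = 3, length = 1, mean = 3/1 ≈ 3.000
  cycle 0 → 1 → 0: weight = 4, length = 2, mean = 4/2 ≈ 2.000
  cycle 1 → 0 → 1: weight = 4, length = 2, mean = 4/2 ≈ 2.000
Minimum mean = 2.000, attained e.g. along the cycle 0 → 1 → 0 with weight 4 and length 2. So λ(A) = 4/2 = 2.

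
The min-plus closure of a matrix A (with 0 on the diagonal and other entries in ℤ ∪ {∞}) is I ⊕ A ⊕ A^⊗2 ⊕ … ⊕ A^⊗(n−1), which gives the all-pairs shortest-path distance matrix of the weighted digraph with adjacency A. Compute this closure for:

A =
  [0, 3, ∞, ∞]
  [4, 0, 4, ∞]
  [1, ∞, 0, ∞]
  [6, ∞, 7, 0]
Closure =
  [0, 3, 7, ∞]
  [4, 0, 4, ∞]
  [1, 4, 0, ∞]
  [6, 9, 7, 0]

This is the Floyd-Warshall all-pairs shortest-path computation. For each intermediate vertex k = 0, 1, …, 3, update dist[i][j] ← min(dist[i][j], dist[i][k] + dist[k][j]). The final matrix gives, for each (i, j), the minimum total weight of any directed path from i to j (possibly empty when i = j).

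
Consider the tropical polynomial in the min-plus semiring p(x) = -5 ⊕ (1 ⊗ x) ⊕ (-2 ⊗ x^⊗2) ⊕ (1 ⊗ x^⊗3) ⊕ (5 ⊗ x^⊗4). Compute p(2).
p(2) = -5

A tropical monomial a ⊗ x^⊗i evaluates to a + i · x. Evaluating each term at x = 2:
  Term 0 contributes -5 + 0 · 2 = -5
  Term 1 contributes 1 + 1 · 2 = 3
  Term 2 contributes -2 + 2 · 2 = 2
  Term 3 contributes 1 + 3 · 2 = 7
  Term 4 contributes 5 + 4 · 2 = 13
p(2) = ⊕ of these = min[-5, 3, 2, 7, 13] = -5.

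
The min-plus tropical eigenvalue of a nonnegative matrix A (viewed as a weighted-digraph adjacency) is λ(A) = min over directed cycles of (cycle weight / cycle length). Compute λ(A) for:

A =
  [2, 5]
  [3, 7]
λ(A) = 2

Enumerate directed cycles and compute their means (weight / length). Sample:
  cycle 0 → 0: weight = 2, length = 1, mean = 2/1 ≈ 2.000
  cycle 1 → 1: weight = 7, length = 1, mean = 7/1 ≈ 7.000
  cycle 0 → 1 → 0: weight = 8, length = 2, mean = 8/2 ≈ 4.000
  cycle 1 → 0 → 1: weight = 8, length = 2, mean = 8/2 ≈ 4.000
Minimum mean = 2.000, attained e.g. along the cycle 0 → 0 with weight 2 and length 1. So λ(A) = 2/1 = 2.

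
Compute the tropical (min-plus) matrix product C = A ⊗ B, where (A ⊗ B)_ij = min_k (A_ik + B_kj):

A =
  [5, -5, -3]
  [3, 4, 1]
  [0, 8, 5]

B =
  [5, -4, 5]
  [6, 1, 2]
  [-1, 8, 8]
A ⊗ B =
  [-4, -4, -3]
  [0, -1, 6]
  [4, -4, 5]

Apply the min-plus product entry-by-entry:
  C[0][0] = min over k of (A[0][0] + B[0][0] = 5 + 5 = 10, A[0][1] + B[1][0] = -5 + 6 = 1, A[0][2] + B[2][0] = -3 + -1 = -4) = -4 (attained at k = 2)
  C[0][1] = min over k of (A[0][0] + B[0][1] = 5 + -4 = 1, A[0][1] + B[1][1] = -5 + 1 = -4, A[0][2] + B[2][1] = -3 + 8 = 5) = -4 (attained at k = 1)
  C[0][2] = min over k of (A[0][0] + B[0][2] = 5 + 5 = 10, A[0][1] + B[1][2] = -5 + 2 = -3, A[0][2] + B[2][2] = -3 + 8 = 5) = -3 (attained at k = 1)
  C[1][0] = min over k of (A[1][0] + B[0][0] = 3 + 5 = 8, A[1][1] + B[1][0] = 4 + 6 = 10, A[1][2] + B[2][0] = 1 + -1 = 0) = 0 (attained at k = 2)
  C[1][1] = min over k of (A[1][0] + B[0][1] = 3 + -4 = -1, A[1][1] + B[1][1] = 4 + 1 = 5, A[1][2] + B[2][1] = 1 + 8 = 9) = -1 (attained at k = 0)
  C[1][2] = min over k of (A[1][0] + B[0][2] = 3 + 5 = 8, A[1][1] + B[1][2] = 4 + 2 = 6, A[1][2] + B[2][2] = 1 + 8 = 9) = 6 (attained at k = 1)
  C[2][0] = min over k of (A[2][0] + B[0][0] = 0 + 5 = 5, A[2][1] + B[1][0] = 8 + 6 = 14, A[2][2] + B[2][0] = 5 + -1 = 4) = 4 (attained at k = 2)
  C[2][1] = min over k of (A[2][0] + B[0][1] = 0 + -4 = -4, A[2][1] + B[1][1] = 8 + 1 = 9, A[2][2] + B[2][1] = 5 + 8 = 13) = -4 (attained at k = 0)
  C[2][2] = min over k of (A[2][0] + B[0][2] = 0 + 5 = 5, A[2][1] + B[1][2] = 8 + 2 = 10, A[2][2] + B[2][2] = 5 + 8 = 13) = 5 (attained at k = 0)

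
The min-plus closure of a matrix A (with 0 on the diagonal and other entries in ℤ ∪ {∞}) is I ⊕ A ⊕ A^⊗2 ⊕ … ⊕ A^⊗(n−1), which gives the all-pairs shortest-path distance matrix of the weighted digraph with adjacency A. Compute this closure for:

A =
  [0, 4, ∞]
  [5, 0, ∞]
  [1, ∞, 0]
Closure =
  [0, 4, ∞]
  [5, 0, ∞]
  [1, 5, 0]

This is the Floyd-Warshall all-pairs shortest-path computation. For each intermediate vertex k = 0, 1, …, 2, update dist[i][j] ← min(dist[i][j], dist[i][k] + dist[k][j]). The final matrix gives, for each (i, j), the minimum total weight of any directed path from i to j (possibly empty when i = j).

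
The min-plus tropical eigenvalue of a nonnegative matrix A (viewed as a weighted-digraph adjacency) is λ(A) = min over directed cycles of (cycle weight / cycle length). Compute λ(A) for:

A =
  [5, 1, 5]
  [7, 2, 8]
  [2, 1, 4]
λ(A) = 2

Enumerate directed cycles and compute their means (weight / length). Sample:
  cycle 0 → 0: weight = 5, length = 1, mean = 5/1 ≈ 5.000
  cycle 1 → 1: weight = 2, length = 1, mean = 2/1 ≈ 2.000
  cycle 2 → 2: weight = 4, length = 1, mean = 4/1 ≈ 4.000
  cycle 0 → 1 → 0: weight = 8, length = 2, mean = 8/2 ≈ 4.000
  cycle 0 → 2 → 0: weight = 7, length = 2, mean = 7/2 ≈ 3.500
  cycle 1 → 0 → 1: weight = 8, length = 2, mean = 8/2 ≈ 4.000
Minimum mean = 2.000, attained e.g. along the cycle 1 → 1 with weight 2 and length 1. So λ(A) = 2/1 = 2.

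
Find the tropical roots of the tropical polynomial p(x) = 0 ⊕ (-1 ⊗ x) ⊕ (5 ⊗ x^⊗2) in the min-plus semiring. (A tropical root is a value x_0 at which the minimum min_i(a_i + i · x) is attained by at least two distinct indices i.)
Roots: {-6, 1}

Each tropical root is a break point of the lower envelope of the lines y = a_i + i · x (there are 3 lines, with slopes 0, 1, ..., 2). Only the lines that attain the minimum somewhere contribute to roots; other lines are dominated. Here the surviving (envelope) indices are i = 2, i = 1, i = 0.
Intersections between consecutive envelope lines give the roots: for adjacent envelope indices i < j the intersection is x = (a_i − a_j) / (j − i). Reading off the sorted break points: {-6, 1}.
Verification: at each break x_0, at least two indices attain the minimum of min_i(a_i + i · x_0).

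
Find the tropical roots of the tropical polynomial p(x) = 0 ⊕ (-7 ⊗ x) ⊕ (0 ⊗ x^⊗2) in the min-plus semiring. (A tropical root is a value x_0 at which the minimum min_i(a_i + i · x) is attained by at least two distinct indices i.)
Roots: {-7, 7}

Each tropical root is a break point of the lower envelope of the lines y = a_i + i · x (there are 3 lines, with slopes 0, 1, ..., 2). Only the lines that attain the minimum somewhere contribute to roots; other lines are dominated. Here the surviving (envelope) indices are i = 2, i = 1, i = 0.
Intersections between consecutive envelope lines give the roots: for adjacent envelope indices i < j the intersection is x = (a_i − a_j) / (j − i). Reading off the sorted break points: {-7, 7}.
Verification: at each break x_0, at least two indices attain the minimum of min_i(a_i + i · x_0).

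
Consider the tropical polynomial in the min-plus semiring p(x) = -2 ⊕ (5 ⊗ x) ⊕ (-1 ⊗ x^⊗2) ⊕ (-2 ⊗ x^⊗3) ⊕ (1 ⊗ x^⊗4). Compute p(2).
p(2) = -2

A tropical monomial a ⊗ x^⊗i evaluates to a + i · x. Evaluating each term at x = 2:
  Term 0 contributes -2 + 0 · 2 = -2
  Term 1 contributes 5 + 1 · 2 = 7
  Term 2 contributes -1 + 2 · 2 = 3
  Term 3 contributes -2 + 3 · 2 = 4
  Term 4 contributes 1 + 4 · 2 = 9
p(2) = ⊕ of these = min[-2, 7, 3, 4, 9] = -2.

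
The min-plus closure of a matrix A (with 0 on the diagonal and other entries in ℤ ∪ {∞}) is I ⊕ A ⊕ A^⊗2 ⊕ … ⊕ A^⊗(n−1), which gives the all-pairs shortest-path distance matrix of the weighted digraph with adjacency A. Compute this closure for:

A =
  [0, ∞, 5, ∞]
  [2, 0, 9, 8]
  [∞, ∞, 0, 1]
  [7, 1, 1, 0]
Closure =
  [0, 7, 5, 6]
  [2, 0, 7, 8]
  [4, 2, 0, 1]
  [3, 1, 1, 0]

This is the Floyd-Warshall all-pairs shortest-path computation. For each intermediate vertex k = 0, 1, …, 3, update dist[i][j] ← min(dist[i][j], dist[i][k] + dist[k][j]). The final matrix gives, for each (i, j), the minimum total weight of any directed path from i to j (possibly empty when i = j).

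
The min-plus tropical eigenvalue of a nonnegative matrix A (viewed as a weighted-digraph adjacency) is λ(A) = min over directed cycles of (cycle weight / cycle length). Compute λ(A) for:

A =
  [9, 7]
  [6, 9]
λ(A) = 13/2

Enumerate directed cycles and compute their means (weight / length). Sample:
  cycle 0 → 0: weight = 9, length = 1, mean = 9/1 ≈ 9.000
  cycle 1 → 1: weight = 9, length = 1, mean = 9/1 ≈ 9.000
  cycle 0 → 1 → 0: weight = 13, length = 2, mean = 13/2 ≈ 6.500
  cycle 1 → 0 → 1: weight = 13, length = 2, mean = 13/2 ≈ 6.500
Minimum mean = 6.500, attained e.g. along the cycle 0 → 1 → 0 with weight 13 and length 2. So λ(A) = 13/2 = 13/2.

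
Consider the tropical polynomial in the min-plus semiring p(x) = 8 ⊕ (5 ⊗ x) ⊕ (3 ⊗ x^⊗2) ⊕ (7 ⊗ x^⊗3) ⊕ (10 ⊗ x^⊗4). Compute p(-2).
p(-2) = -1

A tropical monomial a ⊗ x^⊗i evaluates to a + i · x. Evaluating each term at x = -2:
  Term 0 contributes 8 + 0 · -2 = 8
  Term 1 contributes 5 + 1 · -2 = 3
  Term 2 contributes 3 + 2 · -2 = -1
  Term 3 contributes 7 + 3 · -2 = 1
  Term 4 contributes 10 + 4 · -2 = 2
p(-2) = ⊕ of these = min[8, 3, -1, 1, 2] = -1.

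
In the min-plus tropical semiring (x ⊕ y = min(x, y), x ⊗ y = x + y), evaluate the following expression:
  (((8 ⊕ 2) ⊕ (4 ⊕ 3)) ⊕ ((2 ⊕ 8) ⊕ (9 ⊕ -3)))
(((8 ⊕ 2) ⊕ (4 ⊕ 3)) ⊕ ((2 ⊕ 8) ⊕ (9 ⊕ -3))) = -3

Expand innermost to outermost. Recall ⊕ takes the minimum of its arguments and ⊗ takes their sum. Working out the expression (((8 ⊕ 2) ⊕ (4 ⊕ 3)) ⊕ ((2 ⊕ 8) ⊕ (9 ⊕ -3))) gives -3.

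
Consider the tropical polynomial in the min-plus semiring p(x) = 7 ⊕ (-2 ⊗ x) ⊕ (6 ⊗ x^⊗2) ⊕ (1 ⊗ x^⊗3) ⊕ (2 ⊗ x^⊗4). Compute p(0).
p(0) = -2

A tropical monomial a ⊗ x^⊗i evaluates to a + i · x. Evaluating each term at x = 0:
  Term 0 contributes 7 + 0 · 0 = 7
  Term 1 contributes -2 + 1 · 0 = -2
  Term 2 contributes 6 + 2 · 0 = 6
  Term 3 contributes 1 + 3 · 0 = 1
  Term 4 contributes 2 + 4 · 0 = 2
p(0) = ⊕ of these = min[7, -2, 6, 1, 2] = -2.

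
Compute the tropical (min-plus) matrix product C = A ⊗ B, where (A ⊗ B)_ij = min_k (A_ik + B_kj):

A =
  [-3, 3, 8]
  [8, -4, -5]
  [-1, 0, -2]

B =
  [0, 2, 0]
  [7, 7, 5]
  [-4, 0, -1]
A ⊗ B =
  [-3, -1, -3]
  [-9, -5, -6]
  [-6, -2, -3]

Apply the min-plus product entry-by-entry:
  C[0][0] = min over k of (A[0][0] + B[0][0] = -3 + 0 = -3, A[0][1] + B[1][0] = 3 + 7 = 10, A[0][2] + B[2][0] = 8 + -4 = 4) = -3 (attained at k = 0)
  C[0][1] = min over k of (A[0][0] + B[0][1] = -3 + 2 = -1, A[0][1] + B[1][1] = 3 + 7 = 10, A[0][2] + B[2][1] = 8 + 0 = 8) = -1 (attained at k = 0)
  C[0][2] = min over k of (A[0][0] + B[0][2] = -3 + 0 = -3, A[0][1] + B[1][2] = 3 + 5 = 8, A[0][2] + B[2][2] = 8 + -1 = 7) = -3 (attained at k = 0)
  C[1][0] = min over k of (A[1][0] + B[0][0] = 8 + 0 = 8, A[1][1] + B[1][0] = -4 + 7 = 3, A[1][2] + B[2][0] = -5 + -4 = -9) = -9 (attained at k = 2)
  C[1][1] = min over k of (A[1][0] + B[0][1] = 8 + 2 = 10, A[1][1] + B[1][1] = -4 + 7 = 3, A[1][2] + B[2][1] = -5 + 0 = -5) = -5 (attained at k = 2)
  C[1][2] = min over k of (A[1][0] + B[0][2] = 8 + 0 = 8, A[1][1] + B[1][2] = -4 + 5 = 1, A[1][2] + B[2][2] = -5 + -1 = -6) = -6 (attained at k = 2)
  C[2][0] = min over k of (A[2][0] + B[0][0] = -1 + 0 = -1, A[2][1] + B[1][0] = 0 + 7 = 7, A[2][2] + B[2][0] = -2 + -4 = -6) = -6 (attained at k = 2)
  C[2][1] = min over k of (A[2][0] + B[0][1] = -1 + 2 = 1, A[2][1] + B[1][1] = 0 + 7 = 7, A[2][2] + B[2][1] = -2 + 0 = -2) = -2 (attained at k = 2)
  C[2][2] = min over k of (A[2][0] + B[0][2] = -1 + 0 = -1, A[2][1] + B[1][2] = 0 + 5 = 5, A[2][2] + B[2][2] = -2 + -1 = -3) = -3 (attained at k = 2)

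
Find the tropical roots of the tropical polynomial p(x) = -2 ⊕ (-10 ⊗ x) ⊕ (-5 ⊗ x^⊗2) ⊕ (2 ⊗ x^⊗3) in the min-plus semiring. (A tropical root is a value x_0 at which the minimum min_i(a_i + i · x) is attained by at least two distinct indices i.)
Roots: {-7, -5, 8}

Each tropical root is a break point of the lower envelope of the lines y = a_i + i · x (there are 4 lines, with slopes 0, 1, ..., 3). Only the lines that attain the minimum somewhere contribute to roots; other lines are dominated. Here the surviving (envelope) indices are i = 3, i = 2, i = 1, i = 0.
Intersections between consecutive envelope lines give the roots: for adjacent envelope indices i < j the intersection is x = (a_i − a_j) / (j − i). Reading off the sorted break points: {-7, -5, 8}.
Verification: at each break x_0, at least two indices attain the minimum of min_i(a_i + i · x_0).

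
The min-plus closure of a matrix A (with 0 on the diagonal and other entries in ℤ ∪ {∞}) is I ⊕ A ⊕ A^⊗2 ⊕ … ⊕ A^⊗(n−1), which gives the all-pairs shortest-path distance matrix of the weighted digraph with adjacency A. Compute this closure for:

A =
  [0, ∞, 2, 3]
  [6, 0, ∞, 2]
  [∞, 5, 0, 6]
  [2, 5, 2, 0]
Closure =
  [0, 7, 2, 3]
  [4, 0, 4, 2]
  [8, 5, 0, 6]
  [2, 5, 2, 0]

This is the Floyd-Warshall all-pairs shortest-path computation. For each intermediate vertex k = 0, 1, …, 3, update dist[i][j] ← min(dist[i][j], dist[i][k] + dist[k][j]). The final matrix gives, for each (i, j), the minimum total weight of any directed path from i to j (possibly empty when i = j).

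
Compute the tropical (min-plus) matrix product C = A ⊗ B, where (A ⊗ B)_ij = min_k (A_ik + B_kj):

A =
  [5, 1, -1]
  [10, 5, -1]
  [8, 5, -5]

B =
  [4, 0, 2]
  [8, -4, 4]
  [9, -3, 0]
A ⊗ B =
  [8, -4, -1]
  [8, -4, -1]
  [4, -8, -5]

Apply the min-plus product entry-by-entry:
  C[0][0] = min over k of (A[0][0] + B[0][0] = 5 + 4 = 9, A[0][1] + B[1][0] = 1 + 8 = 9, A[0][2] + B[2][0] = -1 + 9 = 8) = 8 (attained at k = 2)
  C[0][1] = min over k of (A[0][0] + B[0][1] = 5 + 0 = 5, A[0][1] + B[1][1] = 1 + -4 = -3, A[0][2] + B[2][1] = -1 + -3 = -4) = -4 (attained at k = 2)
  C[0][2] = min over k of (A[0][0] + B[0][2] = 5 + 2 = 7, A[0][1] + B[1][2] = 1 + 4 = 5, A[0][2] + B[2][2] = -1 + 0 = -1) = -1 (attained at k = 2)
  C[1][0] = min over k of (A[1][0] + B[0][0] = 10 + 4 = 14, A[1][1] + B[1][0] = 5 + 8 = 13, A[1][2] + B[2][0] = -1 + 9 = 8) = 8 (attained at k = 2)
  C[1][1] = min over k of (A[1][0] + B[0][1] = 10 + 0 = 10, A[1][1] + B[1][1] = 5 + -4 = 1, A[1][2] + B[2][1] = -1 + -3 = -4) = -4 (attained at k = 2)
  C[1][2] = min over k of (A[1][0] + B[0][2] = 10 + 2 = 12, A[1][1] + B[1][2] = 5 + 4 = 9, A[1][2] + B[2][2] = -1 + 0 = -1) = -1 (attained at k = 2)
  C[2][0] = min over k of (A[2][0] + B[0][0] = 8 + 4 = 12, A[2][1] + B[1][0] = 5 + 8 = 13, A[2][2] + B[2][0] = -5 + 9 = 4) = 4 (attained at k = 2)
  C[2][1] = min over k of (A[2][0] + B[0][1] = 8 + 0 = 8, A[2][1] + B[1][1] = 5 + -4 = 1, A[2][2] + B[2][1] = -5 + -3 = -8) = -8 (attained at k = 2)
  C[2][2] = min over k of (A[2][0] + B[0][2] = 8 + 2 = 10, A[2][1] + B[1][2] = 5 + 4 = 9, A[2][2] + B[2][2] = -5 + 0 = -5) = -5 (attained at k = 2)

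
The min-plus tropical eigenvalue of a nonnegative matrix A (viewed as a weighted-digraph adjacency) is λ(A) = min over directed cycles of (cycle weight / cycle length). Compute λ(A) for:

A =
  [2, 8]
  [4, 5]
λ(A) = 2

Enumerate directed cycles and compute their means (weight / length). Sample:
  cycle 0 → 0: weight = 2, length = 1, mean = 2/1 ≈ 2.000
  cycle 1 → 1: weight = 5, length = 1, mean = 5/1 ≈ 5.000
  cycle 0 → 1 → 0: weight = 12, length = 2, mean = 12/2 ≈ 6.000
  cycle 1 → 0 → 1: weight = 12, length = 2, mean = 12/2 ≈ 6.000
Minimum mean = 2.000, attained e.g. along the cycle 0 → 0 with weight 2 and length 1. So λ(A) = 2/1 = 2.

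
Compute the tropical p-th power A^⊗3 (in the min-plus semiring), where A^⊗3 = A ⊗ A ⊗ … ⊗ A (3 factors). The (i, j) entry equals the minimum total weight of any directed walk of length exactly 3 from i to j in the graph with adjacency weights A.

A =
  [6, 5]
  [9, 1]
A^⊗3 =
  [15, 7]
  [11, 3]

Each entry (A^⊗3)_ij equals the minimum over all length-3 walks i = v_0 → v_1 → … → v_3 = j of Σ_t A[v_t][v_{t+1}]. For example, for (i, j) = (0, 1) we minimise over 4 possible intermediate vertex sequences; the minimum is 7, attained along the walk 0 → 1 → 1 → 1.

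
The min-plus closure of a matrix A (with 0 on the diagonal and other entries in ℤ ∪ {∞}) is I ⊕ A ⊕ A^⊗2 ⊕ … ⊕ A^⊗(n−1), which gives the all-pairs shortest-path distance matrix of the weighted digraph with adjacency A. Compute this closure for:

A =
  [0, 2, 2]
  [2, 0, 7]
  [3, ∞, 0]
Closure =
  [0, 2, 2]
  [2, 0, 4]
  [3, 5, 0]

This is the Floyd-Warshall all-pairs shortest-path computation. For each intermediate vertex k = 0, 1, …, 2, update dist[i][j] ← min(dist[i][j], dist[i][k] + dist[k][j]). The final matrix gives, for each (i, j), the minimum total weight of any directed path from i to j (possibly empty when i = j).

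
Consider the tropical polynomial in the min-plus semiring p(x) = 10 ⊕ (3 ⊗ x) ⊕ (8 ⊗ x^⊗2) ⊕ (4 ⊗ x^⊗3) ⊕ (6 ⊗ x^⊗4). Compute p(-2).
p(-2) = -2

A tropical monomial a ⊗ x^⊗i evaluates to a + i · x. Evaluating each term at x = -2:
  Term 0 contributes 10 + 0 · -2 = 10
  Term 1 contributes 3 + 1 · -2 = 1
  Term 2 contributes 8 + 2 · -2 = 4
  Term 3 contributes 4 + 3 · -2 = -2
  Term 4 contributes 6 + 4 · -2 = -2
p(-2) = ⊕ of these = min[10, 1, 4, -2, -2] = -2.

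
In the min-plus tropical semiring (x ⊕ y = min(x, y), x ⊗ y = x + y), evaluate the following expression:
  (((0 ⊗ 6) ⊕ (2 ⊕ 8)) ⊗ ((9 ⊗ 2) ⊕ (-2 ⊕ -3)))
(((0 ⊗ 6) ⊕ (2 ⊕ 8)) ⊗ ((9 ⊗ 2) ⊕ (-2 ⊕ -3))) = -1

Expand innermost to outermost. Recall ⊕ takes the minimum of its arguments and ⊗ takes their sum. Working out the expression (((0 ⊗ 6) ⊕ (2 ⊕ 8)) ⊗ ((9 ⊗ 2) ⊕ (-2 ⊕ -3))) gives -1.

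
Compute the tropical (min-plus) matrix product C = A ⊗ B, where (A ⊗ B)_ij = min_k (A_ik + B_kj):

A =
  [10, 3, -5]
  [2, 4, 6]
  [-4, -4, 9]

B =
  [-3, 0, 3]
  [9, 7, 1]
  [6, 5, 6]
A ⊗ B =
  [1, 0, 1]
  [-1, 2, 5]
  [-7, -4, -3]

Apply the min-plus product entry-by-entry:
  C[0][0] = min over k of (A[0][0] + B[0][0] = 10 + -3 = 7, A[0][1] + B[1][0] = 3 + 9 = 12, A[0][2] + B[2][0] = -5 + 6 = 1) = 1 (attained at k = 2)
  C[0][1] = min over k of (A[0][0] + B[0][1] = 10 + 0 = 10, A[0][1] + B[1][1] = 3 + 7 = 10, A[0][2] + B[2][1] = -5 + 5 = 0) = 0 (attained at k = 2)
  C[0][2] = min over k of (A[0][0] + B[0][2] = 10 + 3 = 13, A[0][1] + B[1][2] = 3 + 1 = 4, A[0][2] + B[2][2] = -5 + 6 = 1) = 1 (attained at k = 2)
  C[1][0] = min over k of (A[1][0] + B[0][0] = 2 + -3 = -1, A[1][1] + B[1][0] = 4 + 9 = 13, A[1][2] + B[2][0] = 6 + 6 = 12) = -1 (attained at k = 0)
  C[1][1] = min over k of (A[1][0] + B[0][1] = 2 + 0 = 2, A[1][1] + B[1][1] = 4 + 7 = 11, A[1][2] + B[2][1] = 6 + 5 = 11) = 2 (attained at k = 0)
  C[1][2] = min over k of (A[1][0] + B[0][2] = 2 + 3 = 5, A[1][1] + B[1][2] = 4 + 1 = 5, A[1][2] + B[2][2] = 6 + 6 = 12) = 5 (attained at k = 0)
  C[2][0] = min over k of (A[2][0] + B[0][0] = -4 + -3 = -7, A[2][1] + B[1][0] = -4 + 9 = 5, A[2][2] + B[2][0] = 9 + 6 = 15) = -7 (attained at k = 0)
  C[2][1] = min over k of (A[2][0] + B[0][1] = -4 + 0 = -4, A[2][1] + B[1][1] = -4 + 7 = 3, A[2][2] + B[2][1] = 9 + 5 = 14) = -4 (attained at k = 0)
  C[2][2] = min over k of (A[2][0] + B[0][2] = -4 + 3 = -1, A[2][1] + B[1][2] = -4 + 1 = -3, A[2][2] + B[2][2] = 9 + 6 = 15) = -3 (attained at k = 1)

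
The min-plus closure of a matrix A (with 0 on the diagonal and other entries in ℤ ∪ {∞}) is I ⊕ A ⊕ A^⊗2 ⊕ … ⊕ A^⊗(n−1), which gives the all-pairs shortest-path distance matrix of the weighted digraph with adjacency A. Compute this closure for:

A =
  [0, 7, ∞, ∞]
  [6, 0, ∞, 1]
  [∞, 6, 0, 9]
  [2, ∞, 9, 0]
Closure =
  [0, 7, 17, 8]
  [3, 0, 10, 1]
  [9, 6, 0, 7]
  [2, 9, 9, 0]

This is the Floyd-Warshall all-pairs shortest-path computation. For each intermediate vertex k = 0, 1, …, 3, update dist[i][j] ← min(dist[i][j], dist[i][k] + dist[k][j]). The final matrix gives, for each (i, j), the minimum total weight of any directed path from i to j (possibly empty when i = j).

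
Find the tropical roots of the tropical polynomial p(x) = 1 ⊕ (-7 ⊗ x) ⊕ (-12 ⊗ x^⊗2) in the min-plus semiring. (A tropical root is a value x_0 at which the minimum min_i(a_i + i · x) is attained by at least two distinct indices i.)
Roots: {5, 8}

Each tropical root is a break point of the lower envelope of the lines y = a_i + i · x (there are 3 lines, with slopes 0, 1, ..., 2). Only the lines that attain the minimum somewhere contribute to roots; other lines are dominated. Here the surviving (envelope) indices are i = 2, i = 1, i = 0.
Intersections between consecutive envelope lines give the roots: for adjacent envelope indices i < j the intersection is x = (a_i − a_j) / (j − i). Reading off the sorted break points: {5, 8}.
Verification: at each break x_0, at least two indices attain the minimum of min_i(a_i + i · x_0).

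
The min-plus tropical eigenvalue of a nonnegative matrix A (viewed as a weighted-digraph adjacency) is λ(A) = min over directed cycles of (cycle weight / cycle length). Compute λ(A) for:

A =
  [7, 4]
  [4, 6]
λ(A) = 4

Enumerate directed cycles and compute their means (weight / length). Sample:
  cycle 0 → 0: weight = 7, length = 1, mean = 7/1 ≈ 7.000
  cycle 1 → 1: weight = 6, length = 1, mean = 6/1 ≈ 6.000
  cycle 0 → 1 → 0: weight = 8, length = 2, mean = 8/2 ≈ 4.000
  cycle 1 → 0 → 1: weight = 8, length = 2, mean = 8/2 ≈ 4.000
Minimum mean = 4.000, attained e.g. along the cycle 0 → 1 → 0 with weight 8 and length 2. So λ(A) = 8/2 = 4.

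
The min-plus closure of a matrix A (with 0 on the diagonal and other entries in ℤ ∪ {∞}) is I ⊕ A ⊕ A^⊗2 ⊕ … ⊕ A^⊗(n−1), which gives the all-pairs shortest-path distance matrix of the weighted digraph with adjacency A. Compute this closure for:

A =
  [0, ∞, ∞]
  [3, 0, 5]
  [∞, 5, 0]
Closure =
  [0, ∞, ∞]
  [3, 0, 5]
  [8, 5, 0]

This is the Floyd-Warshall all-pairs shortest-path computation. For each intermediate vertex k = 0, 1, …, 2, update dist[i][j] ← min(dist[i][j], dist[i][k] + dist[k][j]). The final matrix gives, for each (i, j), the minimum total weight of any directed path from i to j (possibly empty when i = j).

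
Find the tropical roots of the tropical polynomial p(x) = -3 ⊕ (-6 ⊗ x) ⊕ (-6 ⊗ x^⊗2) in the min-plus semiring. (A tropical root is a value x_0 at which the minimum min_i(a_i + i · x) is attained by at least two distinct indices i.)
Roots: {0, 3}

Each tropical root is a break point of the lower envelope of the lines y = a_i + i · x (there are 3 lines, with slopes 0, 1, ..., 2). Only the lines that attain the minimum somewhere contribute to roots; other lines are dominated. Here the surviving (envelope) indices are i = 2, i = 1, i = 0.
Intersections between consecutive envelope lines give the roots: for adjacent envelope indices i < j the intersection is x = (a_i − a_j) / (j − i). Reading off the sorted break points: {0, 3}.
Verification: at each break x_0, at least two indices attain the minimum of min_i(a_i + i · x_0).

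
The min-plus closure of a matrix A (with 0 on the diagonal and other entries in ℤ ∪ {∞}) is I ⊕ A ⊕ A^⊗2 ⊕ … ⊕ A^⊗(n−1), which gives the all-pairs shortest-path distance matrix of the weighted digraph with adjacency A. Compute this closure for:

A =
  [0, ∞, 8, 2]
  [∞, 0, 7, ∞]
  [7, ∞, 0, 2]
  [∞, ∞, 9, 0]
Closure =
  [0, ∞, 8, 2]
  [14, 0, 7, 9]
  [7, ∞, 0, 2]
  [16, ∞, 9, 0]

This is the Floyd-Warshall all-pairs shortest-path computation. For each intermediate vertex k = 0, 1, …, 3, update dist[i][j] ← min(dist[i][j], dist[i][k] + dist[k][j]). The final matrix gives, for each (i, j), the minimum total weight of any directed path from i to j (possibly empty when i = j).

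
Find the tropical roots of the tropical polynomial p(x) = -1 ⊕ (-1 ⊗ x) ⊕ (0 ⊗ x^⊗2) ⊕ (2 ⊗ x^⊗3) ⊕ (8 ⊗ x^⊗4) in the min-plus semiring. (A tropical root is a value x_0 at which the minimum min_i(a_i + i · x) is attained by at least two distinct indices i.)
Roots: {-6, -2, -1, 0}

Each tropical root is a break point of the lower envelope of the lines y = a_i + i · x (there are 5 lines, with slopes 0, 1, ..., 4). Only the lines that attain the minimum somewhere contribute to roots; other lines are dominated. Here the surviving (envelope) indices are i = 4, i = 3, i = 2, i = 1, i = 0.
Intersections between consecutive envelope lines give the roots: for adjacent envelope indices i < j the intersection is x = (a_i − a_j) / (j − i). Reading off the sorted break points: {-6, -2, -1, 0}.
Verification: at each break x_0, at least two indices attain the minimum of min_i(a_i + i · x_0).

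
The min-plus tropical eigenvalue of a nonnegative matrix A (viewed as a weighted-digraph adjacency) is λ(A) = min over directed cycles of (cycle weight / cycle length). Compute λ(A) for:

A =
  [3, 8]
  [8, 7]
λ(A) = 3

Enumerate directed cycles and compute their means (weight / length). Sample:
  cycle 0 → 0: weight = 3, length = 1, mean = 3/1 ≈ 3.000
  cycle 1 → 1: weight = 7, length = 1, mean = 7/1 ≈ 7.000
  cycle 0 → 1 → 0: weight = 16, length = 2, mean = 16/2 ≈ 8.000
  cycle 1 → 0 → 1: weight = 16, length = 2, mean = 16/2 ≈ 8.000
Minimum mean = 3.000, attained e.g. along the cycle 0 → 0 with weight 3 and length 1. So λ(A) = 3/1 = 3.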